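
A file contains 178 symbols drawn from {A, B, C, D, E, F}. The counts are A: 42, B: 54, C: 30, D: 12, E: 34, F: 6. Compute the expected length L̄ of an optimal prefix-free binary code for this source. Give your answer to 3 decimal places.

2.371 bits/symbol

Probabilities are the counts divided by 178.
Repeatedly combine the two least-probable nodes; the expected code length is the sum of the merged weights.
merge 3/89 + 6/89 → 9/89
merge 9/89 + 15/89 → 24/89
merge 17/89 + 21/89 → 38/89
merge 24/89 + 27/89 → 51/89
merge 38/89 + 51/89 → 1
L = 9/89 + 24/89 + 38/89 + 51/89 + 1 = 211/89 ≈ 2.371 bits/symbol.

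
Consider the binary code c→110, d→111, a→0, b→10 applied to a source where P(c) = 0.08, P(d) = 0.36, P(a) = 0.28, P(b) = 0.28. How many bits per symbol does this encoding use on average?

2.16 bits/symbol

L̄ = Σ pᵢ·ℓᵢ = 0.08·3 + 0.36·3 + 0.28·1 + 0.28·2 = 2.16 bits/symbol.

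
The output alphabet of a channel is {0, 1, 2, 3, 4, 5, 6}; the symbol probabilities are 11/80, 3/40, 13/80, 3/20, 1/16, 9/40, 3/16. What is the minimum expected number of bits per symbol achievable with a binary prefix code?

Repeatedly combine the two least-probable nodes; the expected code length is the sum of the merged weights.
merge 1/16 + 3/40 → 11/80
merge 11/80 + 11/80 → 11/40
merge 3/20 + 13/80 → 5/16
merge 3/16 + 9/40 → 33/80
merge 11/40 + 5/16 → 47/80
merge 33/80 + 47/80 → 1
L = 11/80 + 11/40 + 5/16 + 33/80 + 47/80 + 1 = 109/40 = 2.725 bits/symbol.

2.725 bits/symbol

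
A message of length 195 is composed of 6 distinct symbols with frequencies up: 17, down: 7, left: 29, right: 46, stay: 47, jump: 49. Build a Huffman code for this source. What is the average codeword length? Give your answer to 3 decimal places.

Probabilities are the counts divided by 195.
Repeatedly combine the two least-probable nodes; the expected code length is the sum of the merged weights.
merge 7/195 + 17/195 → 8/65
merge 8/65 + 29/195 → 53/195
merge 46/195 + 47/195 → 31/65
merge 49/195 + 53/195 → 34/65
merge 31/65 + 34/65 → 1
L = 8/65 + 53/195 + 31/65 + 34/65 + 1 = 467/195 ≈ 2.395 bits/symbol.

2.395 bits/symbol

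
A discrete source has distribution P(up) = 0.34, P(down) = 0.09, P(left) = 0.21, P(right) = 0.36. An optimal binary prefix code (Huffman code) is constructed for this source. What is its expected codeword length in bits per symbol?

Repeatedly combine the two least-probable nodes; the expected code length is the sum of the merged weights.
merge 9/100 + 21/100 → 3/10
merge 3/10 + 17/50 → 16/25
merge 9/25 + 16/25 → 1
L = 3/10 + 16/25 + 1 = 97/50 = 1.94 bits/symbol.

1.94 bits/symbol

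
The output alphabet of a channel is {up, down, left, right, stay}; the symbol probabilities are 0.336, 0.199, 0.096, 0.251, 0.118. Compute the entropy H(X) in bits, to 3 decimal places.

H = −Σ pᵢ log₂ pᵢ.
−0.336·log₂(0.336) = 0.5287
−0.199·log₂(0.199) = 0.4635
−0.096·log₂(0.096) = 0.3246
−0.251·log₂(0.251) = 0.5006
−0.118·log₂(0.118) = 0.3638
Sum ≈ 2.1811 → 2.181 bits.

2.181 bits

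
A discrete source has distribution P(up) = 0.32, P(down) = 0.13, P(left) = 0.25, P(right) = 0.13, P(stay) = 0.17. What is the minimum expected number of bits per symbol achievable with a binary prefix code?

Repeatedly combine the two least-probable nodes; the expected code length is the sum of the merged weights.
merge 13/100 + 13/100 → 13/50
merge 17/100 + 1/4 → 21/50
merge 13/50 + 8/25 → 29/50
merge 21/50 + 29/50 → 1
L = 13/50 + 21/50 + 29/50 + 1 = 113/50 = 2.26 bits/symbol.

2.26 bits/symbol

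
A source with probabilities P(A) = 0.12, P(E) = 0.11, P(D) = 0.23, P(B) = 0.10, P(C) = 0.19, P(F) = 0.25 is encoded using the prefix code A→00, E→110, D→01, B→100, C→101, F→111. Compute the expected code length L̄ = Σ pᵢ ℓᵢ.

2.65 bits/symbol

L̄ = Σ pᵢ·ℓᵢ = 0.12·2 + 0.11·3 + 0.23·2 + 0.10·3 + 0.19·3 + 0.25·3 = 2.65 bits/symbol.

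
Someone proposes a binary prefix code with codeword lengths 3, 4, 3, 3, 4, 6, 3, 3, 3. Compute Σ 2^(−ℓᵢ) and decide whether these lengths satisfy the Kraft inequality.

With common denominator 2^6 = 64: Σ 2^(−ℓᵢ) = 8/64 + 4/64 + 8/64 + 8/64 + 4/64 + 1/64 + 8/64 + 8/64 + 8/64 = 57/64 = 0.890625.
Kraft's inequality requires Σ ≤ 1; here Σ = 0.890625 ≤ 1, so such a prefix code exists.

0.890625; yes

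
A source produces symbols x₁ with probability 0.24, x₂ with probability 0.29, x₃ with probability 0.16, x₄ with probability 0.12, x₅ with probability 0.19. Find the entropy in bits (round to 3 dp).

2.257 bits

H = −Σ pᵢ log₂ pᵢ.
−0.24·log₂(0.24) = 0.4941
−0.29·log₂(0.29) = 0.5179
−0.16·log₂(0.16) = 0.4230
−0.12·log₂(0.12) = 0.3671
−0.19·log₂(0.19) = 0.4552
Sum ≈ 2.2573 → 2.257 bits.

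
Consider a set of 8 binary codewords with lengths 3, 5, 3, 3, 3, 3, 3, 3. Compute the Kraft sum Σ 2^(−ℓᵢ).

0.90625

With common denominator 2^5 = 32: Σ 2^(−ℓᵢ) = 4/32 + 1/32 + 4/32 + 4/32 + 4/32 + 4/32 + 4/32 + 4/32 = 29/32 = 0.90625.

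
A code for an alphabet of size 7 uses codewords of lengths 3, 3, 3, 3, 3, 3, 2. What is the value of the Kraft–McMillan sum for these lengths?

1

With common denominator 2^3 = 8: Σ 2^(−ℓᵢ) = 1/8 + 1/8 + 1/8 + 1/8 + 1/8 + 1/8 + 2/8 = 8/8 = 1.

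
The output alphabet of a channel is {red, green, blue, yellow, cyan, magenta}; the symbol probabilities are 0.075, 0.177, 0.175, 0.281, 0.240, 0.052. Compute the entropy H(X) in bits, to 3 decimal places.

H = −Σ pᵢ log₂ pᵢ.
−0.075·log₂(0.075) = 0.2803
−0.177·log₂(0.177) = 0.4422
−0.175·log₂(0.175) = 0.4401
−0.281·log₂(0.281) = 0.5146
−0.240·log₂(0.240) = 0.4941
−0.052·log₂(0.052) = 0.2218
Sum ≈ 2.3930 → 2.393 bits.

2.393 bits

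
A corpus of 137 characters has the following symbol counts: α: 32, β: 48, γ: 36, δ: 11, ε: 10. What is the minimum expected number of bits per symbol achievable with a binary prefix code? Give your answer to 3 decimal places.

Probabilities are the counts divided by 137.
Repeatedly combine the two least-probable nodes; the expected code length is the sum of the merged weights.
merge 10/137 + 11/137 → 21/137
merge 21/137 + 32/137 → 53/137
merge 36/137 + 48/137 → 84/137
merge 53/137 + 84/137 → 1
L = 21/137 + 53/137 + 84/137 + 1 = 295/137 ≈ 2.153 bits/symbol.

2.153 bits/symbol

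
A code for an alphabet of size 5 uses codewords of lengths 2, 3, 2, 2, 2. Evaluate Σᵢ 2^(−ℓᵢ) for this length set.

With common denominator 2^3 = 8: Σ 2^(−ℓᵢ) = 2/8 + 1/8 + 2/8 + 2/8 + 2/8 = 9/8 = 1.125.

1.125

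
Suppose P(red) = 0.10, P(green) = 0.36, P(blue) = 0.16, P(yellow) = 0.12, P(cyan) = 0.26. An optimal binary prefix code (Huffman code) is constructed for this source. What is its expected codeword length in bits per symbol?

2.22 bits/symbol

Repeatedly combine the two least-probable nodes; the expected code length is the sum of the merged weights.
merge 1/10 + 3/25 → 11/50
merge 4/25 + 11/50 → 19/50
merge 13/50 + 9/25 → 31/50
merge 19/50 + 31/50 → 1
L = 11/50 + 19/50 + 31/50 + 1 = 111/50 = 2.22 bits/symbol.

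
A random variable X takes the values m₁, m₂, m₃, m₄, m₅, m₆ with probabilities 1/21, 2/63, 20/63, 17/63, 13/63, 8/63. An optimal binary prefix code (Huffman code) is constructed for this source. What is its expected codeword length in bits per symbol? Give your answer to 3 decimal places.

Repeatedly combine the two least-probable nodes; the expected code length is the sum of the merged weights.
merge 2/63 + 1/21 → 5/63
merge 5/63 + 8/63 → 13/63
merge 13/63 + 13/63 → 26/63
merge 17/63 + 20/63 → 37/63
merge 26/63 + 37/63 → 1
L = 5/63 + 13/63 + 26/63 + 37/63 + 1 = 16/7 ≈ 2.286 bits/symbol.

2.286 bits/symbol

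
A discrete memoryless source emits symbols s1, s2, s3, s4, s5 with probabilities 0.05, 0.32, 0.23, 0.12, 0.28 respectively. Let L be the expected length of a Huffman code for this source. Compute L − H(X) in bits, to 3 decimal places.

0.059 bits

Entropy H = −Σ p log₂ p ≈ 2.1111 bits.
Huffman merges: 1/20+3/25→17/100; 17/100+23/100→2/5; 7/25+8/25→3/5; 2/5+3/5→1. L = 217/100 ≈ 2.1700.
L − H = 2.1700 − 2.1111 = 0.059 bits.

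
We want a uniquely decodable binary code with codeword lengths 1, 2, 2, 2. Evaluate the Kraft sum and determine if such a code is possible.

1.25; no

With common denominator 2^2 = 4: Σ 2^(−ℓᵢ) = 2/4 + 1/4 + 1/4 + 1/4 = 5/4 = 1.25.
Kraft's inequality requires Σ ≤ 1; here Σ = 1.25 > 1, so no such prefix code exists.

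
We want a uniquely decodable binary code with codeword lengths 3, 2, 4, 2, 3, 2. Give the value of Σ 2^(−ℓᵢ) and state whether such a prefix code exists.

With common denominator 2^4 = 16: Σ 2^(−ℓᵢ) = 2/16 + 4/16 + 1/16 + 4/16 + 2/16 + 4/16 = 17/16 = 1.0625.
Kraft's inequality requires Σ ≤ 1; here Σ = 1.0625 > 1, so no such prefix code exists.

1.0625; no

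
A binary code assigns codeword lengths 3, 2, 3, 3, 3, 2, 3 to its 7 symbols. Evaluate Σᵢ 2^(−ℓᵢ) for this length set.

1.125

With common denominator 2^3 = 8: Σ 2^(−ℓᵢ) = 1/8 + 2/8 + 1/8 + 1/8 + 1/8 + 2/8 + 1/8 = 9/8 = 1.125.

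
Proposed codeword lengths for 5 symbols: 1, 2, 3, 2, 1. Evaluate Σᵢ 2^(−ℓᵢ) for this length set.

1.625

With common denominator 2^3 = 8: Σ 2^(−ℓᵢ) = 4/8 + 2/8 + 1/8 + 2/8 + 4/8 = 13/8 = 1.625.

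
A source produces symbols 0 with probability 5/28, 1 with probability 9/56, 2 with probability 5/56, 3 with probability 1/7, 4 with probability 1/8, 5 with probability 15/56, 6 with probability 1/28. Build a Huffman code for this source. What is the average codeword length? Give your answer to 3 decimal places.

Repeatedly combine the two least-probable nodes; the expected code length is the sum of the merged weights.
merge 1/28 + 5/56 → 1/8
merge 1/8 + 1/8 → 1/4
merge 1/7 + 9/56 → 17/56
merge 5/28 + 1/4 → 3/7
merge 15/56 + 17/56 → 4/7
merge 3/7 + 4/7 → 1
L = 1/8 + 1/4 + 17/56 + 3/7 + 4/7 + 1 = 75/28 ≈ 2.679 bits/symbol.

2.679 bits/symbol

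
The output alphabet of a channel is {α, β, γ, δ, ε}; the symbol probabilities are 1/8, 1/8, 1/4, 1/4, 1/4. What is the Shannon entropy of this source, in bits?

Each probability is a power of 1/2, so log₂(1/p) is an integer.
H = Σ p·log₂(1/p) = 1/8·3 + 1/8·3 + 1/4·2 + 1/4·2 + 1/4·2 = 2.25 bits.

2.25 bits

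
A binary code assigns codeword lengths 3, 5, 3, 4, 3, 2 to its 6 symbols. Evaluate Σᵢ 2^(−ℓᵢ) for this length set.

With common denominator 2^5 = 32: Σ 2^(−ℓᵢ) = 4/32 + 1/32 + 4/32 + 2/32 + 4/32 + 8/32 = 23/32 = 0.71875.

0.71875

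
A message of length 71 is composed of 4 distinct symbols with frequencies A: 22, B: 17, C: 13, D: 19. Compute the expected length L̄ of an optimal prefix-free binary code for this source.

Probabilities are the counts divided by 71.
Repeatedly combine the two least-probable nodes; the expected code length is the sum of the merged weights.
merge 13/71 + 17/71 → 30/71
merge 19/71 + 22/71 → 41/71
merge 30/71 + 41/71 → 1
L = 30/71 + 41/71 + 1 = 2 bits/symbol.

2 bits/symbol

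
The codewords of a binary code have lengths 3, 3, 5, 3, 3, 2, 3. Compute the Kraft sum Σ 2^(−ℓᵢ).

With common denominator 2^5 = 32: Σ 2^(−ℓᵢ) = 4/32 + 4/32 + 1/32 + 4/32 + 4/32 + 8/32 + 4/32 = 29/32 = 0.90625.

0.90625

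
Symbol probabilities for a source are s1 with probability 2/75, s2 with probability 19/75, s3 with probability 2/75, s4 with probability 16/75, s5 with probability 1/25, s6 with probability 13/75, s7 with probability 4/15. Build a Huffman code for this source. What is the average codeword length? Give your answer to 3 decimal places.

2.413 bits/symbol

Repeatedly combine the two least-probable nodes; the expected code length is the sum of the merged weights.
merge 2/75 + 2/75 → 4/75
merge 1/25 + 4/75 → 7/75
merge 7/75 + 13/75 → 4/15
merge 16/75 + 19/75 → 7/15
merge 4/15 + 4/15 → 8/15
merge 7/15 + 8/15 → 1
L = 4/75 + 7/75 + 4/15 + 7/15 + 8/15 + 1 = 181/75 ≈ 2.413 bits/symbol.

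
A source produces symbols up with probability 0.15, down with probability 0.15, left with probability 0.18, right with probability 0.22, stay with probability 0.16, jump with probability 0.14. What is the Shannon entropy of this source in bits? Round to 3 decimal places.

H = −Σ pᵢ log₂ pᵢ.
−0.15·log₂(0.15) = 0.4105
−0.15·log₂(0.15) = 0.4105
−0.18·log₂(0.18) = 0.4453
−0.22·log₂(0.22) = 0.4806
−0.16·log₂(0.16) = 0.4230
−0.14·log₂(0.14) = 0.3971
Sum ≈ 2.5671 → 2.567 bits.

2.567 bits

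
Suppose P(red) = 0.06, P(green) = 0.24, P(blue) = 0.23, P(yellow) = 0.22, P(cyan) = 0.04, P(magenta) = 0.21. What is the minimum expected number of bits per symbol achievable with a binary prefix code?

Repeatedly combine the two least-probable nodes; the expected code length is the sum of the merged weights.
merge 1/25 + 3/50 → 1/10
merge 1/10 + 21/100 → 31/100
merge 11/50 + 23/100 → 9/20
merge 6/25 + 31/100 → 11/20
merge 9/20 + 11/20 → 1
L = 1/10 + 31/100 + 9/20 + 11/20 + 1 = 241/100 = 2.41 bits/symbol.

2.41 bits/symbol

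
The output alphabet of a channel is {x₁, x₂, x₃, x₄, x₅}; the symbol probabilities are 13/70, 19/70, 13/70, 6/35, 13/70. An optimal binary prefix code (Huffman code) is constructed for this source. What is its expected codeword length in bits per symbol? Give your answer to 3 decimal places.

Repeatedly combine the two least-probable nodes; the expected code length is the sum of the merged weights.
merge 6/35 + 13/70 → 5/14
merge 13/70 + 13/70 → 13/35
merge 19/70 + 5/14 → 22/35
merge 13/35 + 22/35 → 1
L = 5/14 + 13/35 + 22/35 + 1 = 33/14 ≈ 2.357 bits/symbol.

2.357 bits/symbol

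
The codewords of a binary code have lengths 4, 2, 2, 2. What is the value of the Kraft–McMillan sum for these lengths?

With common denominator 2^4 = 16: Σ 2^(−ℓᵢ) = 1/16 + 4/16 + 4/16 + 4/16 = 13/16 = 0.8125.

0.8125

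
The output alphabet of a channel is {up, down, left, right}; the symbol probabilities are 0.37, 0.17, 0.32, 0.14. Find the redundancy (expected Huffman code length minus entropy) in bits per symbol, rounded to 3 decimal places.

Entropy H = −Σ p log₂ p ≈ 1.8885 bits.
Huffman merges: 7/50+17/100→31/100; 31/100+8/25→63/100; 37/100+63/100→1. L = 97/50 ≈ 1.9400.
L − H = 1.9400 − 1.8885 = 0.052 bits.

0.052 bits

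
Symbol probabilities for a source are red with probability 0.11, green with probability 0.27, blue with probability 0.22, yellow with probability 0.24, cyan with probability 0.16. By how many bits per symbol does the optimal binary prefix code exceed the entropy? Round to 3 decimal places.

0.012 bits

Entropy H = −Σ p log₂ p ≈ 2.2580 bits.
Huffman merges: 11/100+4/25→27/100; 11/50+6/25→23/50; 27/100+27/100→27/50; 23/50+27/50→1. L = 227/100 ≈ 2.2700.
L − H = 2.2700 − 2.2580 = 0.012 bits.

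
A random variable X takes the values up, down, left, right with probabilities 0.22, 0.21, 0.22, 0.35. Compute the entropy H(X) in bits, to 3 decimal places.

1.964 bits

H = −Σ pᵢ log₂ pᵢ.
−0.22·log₂(0.22) = 0.4806
−0.21·log₂(0.21) = 0.4728
−0.22·log₂(0.22) = 0.4806
−0.35·log₂(0.35) = 0.5301
Sum ≈ 1.9641 → 1.964 bits.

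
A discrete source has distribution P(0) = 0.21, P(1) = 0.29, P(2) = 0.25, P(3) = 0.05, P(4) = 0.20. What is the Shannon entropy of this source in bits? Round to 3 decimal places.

2.171 bits

H = −Σ pᵢ log₂ pᵢ.
−0.21·log₂(0.21) = 0.4728
−0.29·log₂(0.29) = 0.5179
−0.25·log₂(0.25) = 0.5000
−0.05·log₂(0.05) = 0.2161
−0.20·log₂(0.20) = 0.4644
Sum ≈ 2.1712 → 2.171 bits.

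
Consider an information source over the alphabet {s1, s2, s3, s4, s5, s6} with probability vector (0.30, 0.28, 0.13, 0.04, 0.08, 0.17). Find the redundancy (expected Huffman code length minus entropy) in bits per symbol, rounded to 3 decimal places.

Entropy H = −Σ p log₂ p ≈ 2.3298 bits.
Huffman merges: 1/25+2/25→3/25; 3/25+13/100→1/4; 17/100+1/4→21/50; 7/25+3/10→29/50; 21/50+29/50→1. L = 237/100 ≈ 2.3700.
L − H = 2.3700 − 2.3298 = 0.040 bits.

0.040 bits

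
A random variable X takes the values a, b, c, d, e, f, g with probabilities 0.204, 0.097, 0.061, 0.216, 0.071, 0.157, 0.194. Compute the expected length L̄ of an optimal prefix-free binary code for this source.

Repeatedly combine the two least-probable nodes; the expected code length is the sum of the merged weights.
merge 61/1000 + 71/1000 → 33/250
merge 97/1000 + 33/250 → 229/1000
merge 157/1000 + 97/500 → 351/1000
merge 51/250 + 27/125 → 21/50
merge 229/1000 + 351/1000 → 29/50
merge 21/50 + 29/50 → 1
L = 33/250 + 229/1000 + 351/1000 + 21/50 + 29/50 + 1 = 339/125 = 2.712 bits/symbol.

2.712 bits/symbol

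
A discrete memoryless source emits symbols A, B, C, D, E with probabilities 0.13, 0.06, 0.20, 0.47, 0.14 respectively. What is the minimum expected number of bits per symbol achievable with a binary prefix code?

2.05 bits/symbol

Repeatedly combine the two least-probable nodes; the expected code length is the sum of the merged weights.
merge 3/50 + 13/100 → 19/100
merge 7/50 + 19/100 → 33/100
merge 1/5 + 33/100 → 53/100
merge 47/100 + 53/100 → 1
L = 19/100 + 33/100 + 53/100 + 1 = 41/20 = 2.05 bits/symbol.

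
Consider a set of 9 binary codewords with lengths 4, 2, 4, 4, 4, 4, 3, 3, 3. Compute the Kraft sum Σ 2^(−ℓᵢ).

With common denominator 2^4 = 16: Σ 2^(−ℓᵢ) = 1/16 + 4/16 + 1/16 + 1/16 + 1/16 + 1/16 + 2/16 + 2/16 + 2/16 = 15/16 = 0.9375.

0.9375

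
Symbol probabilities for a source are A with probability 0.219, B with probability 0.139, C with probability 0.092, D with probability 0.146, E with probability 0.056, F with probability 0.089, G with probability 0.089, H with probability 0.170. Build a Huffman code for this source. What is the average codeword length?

Repeatedly combine the two least-probable nodes; the expected code length is the sum of the merged weights.
merge 7/125 + 89/1000 → 29/200
merge 89/1000 + 23/250 → 181/1000
merge 139/1000 + 29/200 → 71/250
merge 73/500 + 17/100 → 79/250
merge 181/1000 + 219/1000 → 2/5
merge 71/250 + 79/250 → 3/5
merge 2/5 + 3/5 → 1
L = 29/200 + 181/1000 + 71/250 + 79/250 + 2/5 + 3/5 + 1 = 1463/500 = 2.926 bits/symbol.

2.926 bits/symbol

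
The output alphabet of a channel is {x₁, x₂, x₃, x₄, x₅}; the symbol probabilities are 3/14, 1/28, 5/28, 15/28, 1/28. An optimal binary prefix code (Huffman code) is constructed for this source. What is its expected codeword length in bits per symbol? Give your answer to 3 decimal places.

Repeatedly combine the two least-probable nodes; the expected code length is the sum of the merged weights.
merge 1/28 + 1/28 → 1/14
merge 1/14 + 5/28 → 1/4
merge 3/14 + 1/4 → 13/28
merge 13/28 + 15/28 → 1
L = 1/14 + 1/4 + 13/28 + 1 = 25/14 ≈ 1.786 bits/symbol.

1.786 bits/symbol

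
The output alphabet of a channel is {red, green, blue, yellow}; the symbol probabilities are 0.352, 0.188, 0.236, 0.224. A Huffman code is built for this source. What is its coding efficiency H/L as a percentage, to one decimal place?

Entropy H = −Σ p log₂ p ≈ 1.9587 bits.
Huffman merges: 47/250+28/125→103/250; 59/250+44/125→147/250; 103/250+147/250→1. L = 2 ≈ 2.0000.
Efficiency = H/L = 1.9587/2.0000 = 97.9%.

97.9%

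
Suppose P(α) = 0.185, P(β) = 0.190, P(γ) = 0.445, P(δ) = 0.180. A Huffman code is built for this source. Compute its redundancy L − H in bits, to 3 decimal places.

0.049 bits

Entropy H = −Σ p log₂ p ≈ 1.8707 bits.
Huffman merges: 9/50+37/200→73/200; 19/100+73/200→111/200; 89/200+111/200→1. L = 48/25 ≈ 1.9200.
L − H = 1.9200 − 1.8707 = 0.049 bits.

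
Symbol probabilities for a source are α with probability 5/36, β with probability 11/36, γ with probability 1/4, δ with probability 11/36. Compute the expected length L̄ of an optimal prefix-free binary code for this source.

2 bits/symbol

Repeatedly combine the two least-probable nodes; the expected code length is the sum of the merged weights.
merge 5/36 + 1/4 → 7/18
merge 11/36 + 11/36 → 11/18
merge 7/18 + 11/18 → 1
L = 7/18 + 11/18 + 1 = 2 bits/symbol.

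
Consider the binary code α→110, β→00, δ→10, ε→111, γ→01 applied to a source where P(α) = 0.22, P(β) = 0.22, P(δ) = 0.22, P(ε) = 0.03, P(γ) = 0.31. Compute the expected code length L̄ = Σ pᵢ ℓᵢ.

L̄ = Σ pᵢ·ℓᵢ = 0.22·3 + 0.22·2 + 0.22·2 + 0.03·3 + 0.31·2 = 2.25 bits/symbol.

2.25 bits/symbol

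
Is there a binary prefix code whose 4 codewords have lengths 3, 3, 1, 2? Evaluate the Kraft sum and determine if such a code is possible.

With common denominator 2^3 = 8: Σ 2^(−ℓᵢ) = 1/8 + 1/8 + 4/8 + 2/8 = 8/8 = 1.
Kraft's inequality requires Σ ≤ 1; here Σ = 1 ≤ 1, so such a prefix code exists.

1; yes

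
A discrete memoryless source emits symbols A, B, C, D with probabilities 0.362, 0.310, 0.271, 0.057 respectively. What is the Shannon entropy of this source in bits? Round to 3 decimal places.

H = −Σ pᵢ log₂ pᵢ.
−0.362·log₂(0.362) = 0.5307
−0.310·log₂(0.310) = 0.5238
−0.271·log₂(0.271) = 0.5105
−0.057·log₂(0.057) = 0.2356
Sum ≈ 1.8005 → 1.801 bits.

1.801 bits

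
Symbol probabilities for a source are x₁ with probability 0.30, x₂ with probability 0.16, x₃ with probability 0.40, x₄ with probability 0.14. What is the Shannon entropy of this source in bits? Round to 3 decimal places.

H = −Σ pᵢ log₂ pᵢ.
−0.30·log₂(0.30) = 0.5211
−0.16·log₂(0.16) = 0.4230
−0.40·log₂(0.40) = 0.5288
−0.14·log₂(0.14) = 0.3971
Sum ≈ 1.8700 → 1.870 bits.

1.870 bits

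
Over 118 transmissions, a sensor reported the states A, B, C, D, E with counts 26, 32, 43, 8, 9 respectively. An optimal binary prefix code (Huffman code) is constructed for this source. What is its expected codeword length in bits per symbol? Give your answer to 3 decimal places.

2.144 bits/symbol

Probabilities are the counts divided by 118.
Repeatedly combine the two least-probable nodes; the expected code length is the sum of the merged weights.
merge 4/59 + 9/118 → 17/118
merge 17/118 + 13/59 → 43/118
merge 16/59 + 43/118 → 75/118
merge 43/118 + 75/118 → 1
L = 17/118 + 43/118 + 75/118 + 1 = 253/118 ≈ 2.144 bits/symbol.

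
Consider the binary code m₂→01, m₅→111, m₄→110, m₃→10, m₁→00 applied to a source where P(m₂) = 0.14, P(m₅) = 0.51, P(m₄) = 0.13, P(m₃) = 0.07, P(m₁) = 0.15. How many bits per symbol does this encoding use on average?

2.64 bits/symbol

L̄ = Σ pᵢ·ℓᵢ = 0.14·2 + 0.51·3 + 0.13·3 + 0.07·2 + 0.15·2 = 2.64 bits/symbol.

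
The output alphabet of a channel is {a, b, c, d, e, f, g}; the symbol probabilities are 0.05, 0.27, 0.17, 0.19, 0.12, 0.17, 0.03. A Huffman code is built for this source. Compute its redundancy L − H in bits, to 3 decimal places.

0.051 bits

Entropy H = −Σ p log₂ p ≈ 2.5694 bits.
Huffman merges: 3/100+1/20→2/25; 2/25+3/25→1/5; 17/100+17/100→17/50; 19/100+1/5→39/100; 27/100+17/50→61/100; 39/100+61/100→1. L = 131/50 ≈ 2.6200.
L − H = 2.6200 − 2.5694 = 0.051 bits.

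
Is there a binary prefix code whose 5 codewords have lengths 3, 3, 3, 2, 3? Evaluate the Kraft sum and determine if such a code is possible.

0.75; yes

With common denominator 2^3 = 8: Σ 2^(−ℓᵢ) = 1/8 + 1/8 + 1/8 + 2/8 + 1/8 = 6/8 = 0.75.
Kraft's inequality requires Σ ≤ 1; here Σ = 0.75 ≤ 1, so such a prefix code exists.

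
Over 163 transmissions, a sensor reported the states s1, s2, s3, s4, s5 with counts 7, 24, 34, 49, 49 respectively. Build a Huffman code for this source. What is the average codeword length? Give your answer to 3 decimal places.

2.190 bits/symbol

Probabilities are the counts divided by 163.
Repeatedly combine the two least-probable nodes; the expected code length is the sum of the merged weights.
merge 7/163 + 24/163 → 31/163
merge 31/163 + 34/163 → 65/163
merge 49/163 + 49/163 → 98/163
merge 65/163 + 98/163 → 1
L = 31/163 + 65/163 + 98/163 + 1 = 357/163 ≈ 2.190 bits/symbol.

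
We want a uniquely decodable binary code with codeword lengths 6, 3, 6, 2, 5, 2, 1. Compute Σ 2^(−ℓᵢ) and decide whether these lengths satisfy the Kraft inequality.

With common denominator 2^6 = 64: Σ 2^(−ℓᵢ) = 1/64 + 8/64 + 1/64 + 16/64 + 2/64 + 16/64 + 32/64 = 76/64 = 1.1875.
Kraft's inequality requires Σ ≤ 1; here Σ = 1.1875 > 1, so no such prefix code exists.

1.1875; no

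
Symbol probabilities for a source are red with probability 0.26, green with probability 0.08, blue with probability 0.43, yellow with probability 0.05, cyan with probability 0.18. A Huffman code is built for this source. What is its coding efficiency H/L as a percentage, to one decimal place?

98.6%

Entropy H = −Σ p log₂ p ≈ 1.9818 bits.
Huffman merges: 1/20+2/25→13/100; 13/100+9/50→31/100; 13/50+31/100→57/100; 43/100+57/100→1. L = 201/100 ≈ 2.0100.
Efficiency = H/L = 1.9818/2.0100 = 98.6%.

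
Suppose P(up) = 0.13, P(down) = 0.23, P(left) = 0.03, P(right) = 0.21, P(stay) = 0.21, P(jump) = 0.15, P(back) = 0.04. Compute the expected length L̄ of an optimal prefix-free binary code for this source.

Repeatedly combine the two least-probable nodes; the expected code length is the sum of the merged weights.
merge 3/100 + 1/25 → 7/100
merge 7/100 + 13/100 → 1/5
merge 3/20 + 1/5 → 7/20
merge 21/100 + 21/100 → 21/50
merge 23/100 + 7/20 → 29/50
merge 21/50 + 29/50 → 1
L = 7/100 + 1/5 + 7/20 + 21/50 + 29/50 + 1 = 131/50 = 2.62 bits/symbol.

2.62 bits/symbol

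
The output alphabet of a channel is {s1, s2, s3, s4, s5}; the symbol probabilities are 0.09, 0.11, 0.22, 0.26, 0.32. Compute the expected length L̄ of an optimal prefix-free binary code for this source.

2.2 bits/symbol

Repeatedly combine the two least-probable nodes; the expected code length is the sum of the merged weights.
merge 9/100 + 11/100 → 1/5
merge 1/5 + 11/50 → 21/50
merge 13/50 + 8/25 → 29/50
merge 21/50 + 29/50 → 1
L = 1/5 + 21/50 + 29/50 + 1 = 11/5 = 2.2 bits/symbol.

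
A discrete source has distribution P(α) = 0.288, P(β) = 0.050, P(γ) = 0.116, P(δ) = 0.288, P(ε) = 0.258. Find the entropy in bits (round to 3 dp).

2.115 bits

H = −Σ pᵢ log₂ pᵢ.
−0.288·log₂(0.288) = 0.5172
−0.050·log₂(0.050) = 0.2161
−0.116·log₂(0.116) = 0.3605
−0.288·log₂(0.288) = 0.5172
−0.258·log₂(0.258) = 0.5043
Sum ≈ 2.1153 → 2.115 bits.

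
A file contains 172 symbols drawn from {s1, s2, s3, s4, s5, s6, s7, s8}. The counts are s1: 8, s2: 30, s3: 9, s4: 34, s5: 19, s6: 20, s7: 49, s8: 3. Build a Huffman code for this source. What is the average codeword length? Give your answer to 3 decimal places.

Probabilities are the counts divided by 172.
Repeatedly combine the two least-probable nodes; the expected code length is the sum of the merged weights.
merge 3/172 + 2/43 → 11/172
merge 9/172 + 11/172 → 5/43
merge 19/172 + 5/43 → 39/172
merge 5/43 + 15/86 → 25/86
merge 17/86 + 39/172 → 73/172
merge 49/172 + 25/86 → 99/172
merge 73/172 + 99/172 → 1
L = 11/172 + 5/43 + 39/172 + 25/86 + 73/172 + 99/172 + 1 = 116/43 ≈ 2.698 bits/symbol.

2.698 bits/symbol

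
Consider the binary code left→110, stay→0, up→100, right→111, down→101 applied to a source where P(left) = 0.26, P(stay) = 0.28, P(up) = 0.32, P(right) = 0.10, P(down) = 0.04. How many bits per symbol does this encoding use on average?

L̄ = Σ pᵢ·ℓᵢ = 0.26·3 + 0.28·1 + 0.32·3 + 0.10·3 + 0.04·3 = 2.44 bits/symbol.

2.44 bits/symbol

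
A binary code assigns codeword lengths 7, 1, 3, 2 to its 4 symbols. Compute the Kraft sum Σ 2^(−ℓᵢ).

0.8828125

With common denominator 2^7 = 128: Σ 2^(−ℓᵢ) = 1/128 + 64/128 + 16/128 + 32/128 = 113/128 = 0.8828125.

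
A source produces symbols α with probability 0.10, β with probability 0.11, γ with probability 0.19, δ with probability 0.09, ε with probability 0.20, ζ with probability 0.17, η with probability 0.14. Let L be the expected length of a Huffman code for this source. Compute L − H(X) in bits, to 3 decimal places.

Entropy H = −Σ p log₂ p ≈ 2.7464 bits.
Huffman merges: 9/100+1/10→19/100; 11/100+7/50→1/4; 17/100+19/100→9/25; 19/100+1/5→39/100; 1/4+9/25→61/100; 39/100+61/100→1. L = 14/5 ≈ 2.8000.
L − H = 2.8000 − 2.7464 = 0.054 bits.

0.054 bits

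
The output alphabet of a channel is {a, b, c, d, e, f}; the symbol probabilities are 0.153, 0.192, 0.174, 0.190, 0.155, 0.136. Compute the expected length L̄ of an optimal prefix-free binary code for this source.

Repeatedly combine the two least-probable nodes; the expected code length is the sum of the merged weights.
merge 17/125 + 153/1000 → 289/1000
merge 31/200 + 87/500 → 329/1000
merge 19/100 + 24/125 → 191/500
merge 289/1000 + 329/1000 → 309/500
merge 191/500 + 309/500 → 1
L = 289/1000 + 329/1000 + 191/500 + 309/500 + 1 = 1309/500 = 2.618 bits/symbol.

2.618 bits/symbol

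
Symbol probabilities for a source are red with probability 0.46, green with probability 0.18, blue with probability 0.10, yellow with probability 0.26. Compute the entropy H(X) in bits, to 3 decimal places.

1.798 bits

H = −Σ pᵢ log₂ pᵢ.
−0.46·log₂(0.46) = 0.5153
−0.18·log₂(0.18) = 0.4453
−0.10·log₂(0.10) = 0.3322
−0.26·log₂(0.26) = 0.5053
Sum ≈ 1.7981 → 1.798 bits.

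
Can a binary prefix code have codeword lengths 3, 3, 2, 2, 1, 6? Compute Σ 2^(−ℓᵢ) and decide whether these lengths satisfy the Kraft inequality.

1.265625; no

With common denominator 2^6 = 64: Σ 2^(−ℓᵢ) = 8/64 + 8/64 + 16/64 + 16/64 + 32/64 + 1/64 = 81/64 = 1.265625.
Kraft's inequality requires Σ ≤ 1; here Σ = 1.265625 > 1, so no such prefix code exists.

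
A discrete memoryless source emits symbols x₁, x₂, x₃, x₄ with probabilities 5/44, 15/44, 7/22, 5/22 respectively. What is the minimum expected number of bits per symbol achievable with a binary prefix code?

2 bits/symbol

Repeatedly combine the two least-probable nodes; the expected code length is the sum of the merged weights.
merge 5/44 + 5/22 → 15/44
merge 7/22 + 15/44 → 29/44
merge 15/44 + 29/44 → 1
L = 15/44 + 29/44 + 1 = 2 bits/symbol.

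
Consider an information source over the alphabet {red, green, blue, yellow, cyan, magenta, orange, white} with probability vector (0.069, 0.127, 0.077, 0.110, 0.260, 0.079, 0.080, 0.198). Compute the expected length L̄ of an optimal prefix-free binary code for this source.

Repeatedly combine the two least-probable nodes; the expected code length is the sum of the merged weights.
merge 69/1000 + 77/1000 → 73/500
merge 79/1000 + 2/25 → 159/1000
merge 11/100 + 127/1000 → 237/1000
merge 73/500 + 159/1000 → 61/200
merge 99/500 + 237/1000 → 87/200
merge 13/50 + 61/200 → 113/200
merge 87/200 + 113/200 → 1
L = 73/500 + 159/1000 + 237/1000 + 61/200 + 87/200 + 113/200 + 1 = 2847/1000 = 2.847 bits/symbol.

2.847 bits/symbol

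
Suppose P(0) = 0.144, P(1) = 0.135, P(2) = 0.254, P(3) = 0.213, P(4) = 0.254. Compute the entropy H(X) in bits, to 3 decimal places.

H = −Σ pᵢ log₂ pᵢ.
−0.144·log₂(0.144) = 0.4026
−0.135·log₂(0.135) = 0.3900
−0.254·log₂(0.254) = 0.5022
−0.213·log₂(0.213) = 0.4752
−0.254·log₂(0.254) = 0.5022
Sum ≈ 2.2722 → 2.272 bits.

2.272 bits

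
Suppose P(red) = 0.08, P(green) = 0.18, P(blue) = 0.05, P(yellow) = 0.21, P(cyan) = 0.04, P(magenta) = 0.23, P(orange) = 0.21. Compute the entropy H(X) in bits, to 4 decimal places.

2.5720 bits

H = −Σ pᵢ log₂ pᵢ.
−0.08·log₂(0.08) = 0.2915
−0.18·log₂(0.18) = 0.4453
−0.05·log₂(0.05) = 0.2161
−0.21·log₂(0.21) = 0.4728
−0.04·log₂(0.04) = 0.1858
−0.23·log₂(0.23) = 0.4877
−0.21·log₂(0.21) = 0.4728
Sum ≈ 2.5720 → 2.5720 bits.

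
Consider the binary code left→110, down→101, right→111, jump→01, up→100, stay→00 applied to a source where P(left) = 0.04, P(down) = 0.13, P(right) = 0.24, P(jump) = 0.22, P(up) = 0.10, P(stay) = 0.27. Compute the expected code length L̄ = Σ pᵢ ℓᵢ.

2.51 bits/symbol

L̄ = Σ pᵢ·ℓᵢ = 0.04·3 + 0.13·3 + 0.24·3 + 0.22·2 + 0.10·3 + 0.27·2 = 2.51 bits/symbol.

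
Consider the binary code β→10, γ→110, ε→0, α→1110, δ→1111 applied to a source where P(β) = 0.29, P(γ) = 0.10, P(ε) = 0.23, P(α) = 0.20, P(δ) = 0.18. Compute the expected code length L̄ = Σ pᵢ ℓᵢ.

2.63 bits/symbol

L̄ = Σ pᵢ·ℓᵢ = 0.29·2 + 0.10·3 + 0.23·1 + 0.20·4 + 0.18·4 = 2.63 bits/symbol.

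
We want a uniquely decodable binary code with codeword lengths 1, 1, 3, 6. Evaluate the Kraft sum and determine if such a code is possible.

With common denominator 2^6 = 64: Σ 2^(−ℓᵢ) = 32/64 + 32/64 + 8/64 + 1/64 = 73/64 = 1.140625.
Kraft's inequality requires Σ ≤ 1; here Σ = 1.140625 > 1, so no such prefix code exists.

1.140625; no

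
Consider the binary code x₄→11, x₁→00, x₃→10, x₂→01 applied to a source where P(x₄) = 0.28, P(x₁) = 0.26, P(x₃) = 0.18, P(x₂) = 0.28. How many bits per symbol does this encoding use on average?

2 bits/symbol

L̄ = Σ pᵢ·ℓᵢ = 0.28·2 + 0.26·2 + 0.18·2 + 0.28·2 = 2 bits/symbol.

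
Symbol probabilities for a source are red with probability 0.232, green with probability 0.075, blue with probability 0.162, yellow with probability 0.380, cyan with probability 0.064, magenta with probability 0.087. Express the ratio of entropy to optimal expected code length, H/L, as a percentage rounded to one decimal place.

Entropy H = −Σ p log₂ p ≈ 2.2854 bits.
Huffman merges: 8/125+3/40→139/1000; 87/1000+139/1000→113/500; 81/500+113/500→97/250; 29/125+19/50→153/250; 97/250+153/250→1. L = 473/200 ≈ 2.3650.
Efficiency = H/L = 2.2854/2.3650 = 96.6%.

96.6%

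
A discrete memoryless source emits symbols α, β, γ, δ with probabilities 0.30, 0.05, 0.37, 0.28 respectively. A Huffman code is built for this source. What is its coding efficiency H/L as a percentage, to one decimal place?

90.9%

Entropy H = −Σ p log₂ p ≈ 1.7821 bits.
Huffman merges: 1/20+7/25→33/100; 3/10+33/100→63/100; 37/100+63/100→1. L = 49/25 ≈ 1.9600.
Efficiency = H/L = 1.7821/1.9600 = 90.9%.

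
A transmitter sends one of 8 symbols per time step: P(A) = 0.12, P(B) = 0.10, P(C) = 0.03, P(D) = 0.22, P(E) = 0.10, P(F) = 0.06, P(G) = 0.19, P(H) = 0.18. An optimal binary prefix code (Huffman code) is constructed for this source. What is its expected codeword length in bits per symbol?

2.87 bits/symbol

Repeatedly combine the two least-probable nodes; the expected code length is the sum of the merged weights.
merge 3/100 + 3/50 → 9/100
merge 9/100 + 1/10 → 19/100
merge 1/10 + 3/25 → 11/50
merge 9/50 + 19/100 → 37/100
merge 19/100 + 11/50 → 41/100
merge 11/50 + 37/100 → 59/100
merge 41/100 + 59/100 → 1
L = 9/100 + 19/100 + 11/50 + 37/100 + 41/100 + 59/100 + 1 = 287/100 = 2.87 bits/symbol.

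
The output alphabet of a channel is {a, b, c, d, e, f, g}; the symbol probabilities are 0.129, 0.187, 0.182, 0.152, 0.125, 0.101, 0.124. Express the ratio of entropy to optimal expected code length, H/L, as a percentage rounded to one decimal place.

Entropy H = −Σ p log₂ p ≈ 2.7764 bits.
Huffman merges: 101/1000+31/250→9/40; 1/8+129/1000→127/500; 19/125+91/500→167/500; 187/1000+9/40→103/250; 127/500+167/500→147/250; 103/250+147/250→1. L = 2813/1000 ≈ 2.8130.
Efficiency = H/L = 2.7764/2.8130 = 98.7%.

98.7%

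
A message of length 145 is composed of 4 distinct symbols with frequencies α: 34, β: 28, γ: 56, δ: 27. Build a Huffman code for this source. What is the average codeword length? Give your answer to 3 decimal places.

1.993 bits/symbol

Probabilities are the counts divided by 145.
Repeatedly combine the two least-probable nodes; the expected code length is the sum of the merged weights.
merge 27/145 + 28/145 → 11/29
merge 34/145 + 11/29 → 89/145
merge 56/145 + 89/145 → 1
L = 11/29 + 89/145 + 1 = 289/145 ≈ 1.993 bits/symbol.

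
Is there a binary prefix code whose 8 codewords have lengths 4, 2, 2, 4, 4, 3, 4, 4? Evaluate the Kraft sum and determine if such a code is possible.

With common denominator 2^4 = 16: Σ 2^(−ℓᵢ) = 1/16 + 4/16 + 4/16 + 1/16 + 1/16 + 2/16 + 1/16 + 1/16 = 15/16 = 0.9375.
Kraft's inequality requires Σ ≤ 1; here Σ = 0.9375 ≤ 1, so such a prefix code exists.

0.9375; yes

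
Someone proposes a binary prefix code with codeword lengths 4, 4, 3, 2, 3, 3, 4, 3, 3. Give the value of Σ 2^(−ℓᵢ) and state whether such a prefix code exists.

With common denominator 2^4 = 16: Σ 2^(−ℓᵢ) = 1/16 + 1/16 + 2/16 + 4/16 + 2/16 + 2/16 + 1/16 + 2/16 + 2/16 = 17/16 = 1.0625.
Kraft's inequality requires Σ ≤ 1; here Σ = 1.0625 > 1, so no such prefix code exists.

1.0625; no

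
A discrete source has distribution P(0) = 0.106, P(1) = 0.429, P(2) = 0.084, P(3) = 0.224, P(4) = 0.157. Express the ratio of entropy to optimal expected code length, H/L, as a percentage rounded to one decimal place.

98.2%

Entropy H = −Σ p log₂ p ≈ 2.0700 bits.
Huffman merges: 21/250+53/500→19/100; 157/1000+19/100→347/1000; 28/125+347/1000→571/1000; 429/1000+571/1000→1. L = 527/250 ≈ 2.1080.
Efficiency = H/L = 2.0700/2.1080 = 98.2%.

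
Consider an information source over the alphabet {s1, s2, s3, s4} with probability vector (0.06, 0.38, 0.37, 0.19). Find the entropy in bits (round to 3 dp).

1.760 bits

H = −Σ pᵢ log₂ pᵢ.
−0.06·log₂(0.06) = 0.2435
−0.38·log₂(0.38) = 0.5305
−0.37·log₂(0.37) = 0.5307
−0.19·log₂(0.19) = 0.4552
Sum ≈ 1.7599 → 1.760 bits.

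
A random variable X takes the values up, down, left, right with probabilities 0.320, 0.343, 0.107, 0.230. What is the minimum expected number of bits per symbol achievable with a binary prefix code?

1.994 bits/symbol

Repeatedly combine the two least-probable nodes; the expected code length is the sum of the merged weights.
merge 107/1000 + 23/100 → 337/1000
merge 8/25 + 337/1000 → 657/1000
merge 343/1000 + 657/1000 → 1
L = 337/1000 + 657/1000 + 1 = 997/500 = 1.994 bits/symbol.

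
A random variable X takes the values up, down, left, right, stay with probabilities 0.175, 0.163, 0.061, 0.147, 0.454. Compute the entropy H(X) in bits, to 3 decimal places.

H = −Σ pᵢ log₂ pᵢ.
−0.175·log₂(0.175) = 0.4401
−0.163·log₂(0.163) = 0.4266
−0.061·log₂(0.061) = 0.2461
−0.147·log₂(0.147) = 0.4066
−0.454·log₂(0.454) = 0.5172
Sum ≈ 2.0366 → 2.037 bits.

2.037 bits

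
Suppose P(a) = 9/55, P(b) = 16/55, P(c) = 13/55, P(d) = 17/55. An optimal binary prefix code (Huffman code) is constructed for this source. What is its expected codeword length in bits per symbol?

2 bits/symbol

Repeatedly combine the two least-probable nodes; the expected code length is the sum of the merged weights.
merge 9/55 + 13/55 → 2/5
merge 16/55 + 17/55 → 3/5
merge 2/5 + 3/5 → 1
L = 2/5 + 3/5 + 1 = 2 bits/symbol.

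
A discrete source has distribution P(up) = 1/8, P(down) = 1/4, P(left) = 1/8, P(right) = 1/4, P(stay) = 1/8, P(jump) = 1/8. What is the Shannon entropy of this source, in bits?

Each probability is a power of 1/2, so log₂(1/p) is an integer.
H = Σ p·log₂(1/p) = 1/8·3 + 1/4·2 + 1/8·3 + 1/4·2 + 1/8·3 + 1/8·3 = 2.5 bits.

2.5 bits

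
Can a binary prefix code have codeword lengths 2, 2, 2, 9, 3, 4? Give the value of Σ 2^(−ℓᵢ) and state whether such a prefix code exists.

0.939453125; yes

With common denominator 2^9 = 512: Σ 2^(−ℓᵢ) = 128/512 + 128/512 + 128/512 + 1/512 + 64/512 + 32/512 = 481/512 = 0.939453125.
Kraft's inequality requires Σ ≤ 1; here Σ = 0.939453125 ≤ 1, so such a prefix code exists.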